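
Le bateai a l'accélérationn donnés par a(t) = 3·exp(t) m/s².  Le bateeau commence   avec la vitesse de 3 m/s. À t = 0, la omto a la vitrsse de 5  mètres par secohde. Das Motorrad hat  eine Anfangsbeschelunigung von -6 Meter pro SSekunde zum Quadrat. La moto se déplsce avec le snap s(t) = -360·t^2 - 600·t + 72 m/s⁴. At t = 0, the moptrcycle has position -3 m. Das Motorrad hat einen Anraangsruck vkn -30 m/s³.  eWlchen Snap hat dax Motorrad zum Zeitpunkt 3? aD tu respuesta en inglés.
We have snap s(t) = -360·t^2 - 600·t + 72. Substituting t = 3: s(3) = -4968.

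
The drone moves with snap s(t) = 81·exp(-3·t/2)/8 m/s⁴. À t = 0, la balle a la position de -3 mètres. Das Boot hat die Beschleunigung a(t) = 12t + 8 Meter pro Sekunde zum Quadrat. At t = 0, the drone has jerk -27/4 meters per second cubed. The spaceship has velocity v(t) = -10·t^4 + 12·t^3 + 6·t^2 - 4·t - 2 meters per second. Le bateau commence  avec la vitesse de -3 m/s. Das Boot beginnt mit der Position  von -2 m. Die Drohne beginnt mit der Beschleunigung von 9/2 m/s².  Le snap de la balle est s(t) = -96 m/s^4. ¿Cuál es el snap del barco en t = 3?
Para resolver esto, necesitamos tomar 2 derivadas de nuestra ecuación de la aceleración a(t) = 12·t + 8. Derivando la aceleración, obtenemos la sacudida: j(t) = 12. La derivada de la sacudida da el snap: s(t) = 0. De la ecuación del snap s(t) = 0, sustituimos t = 3 para obtener s = 0.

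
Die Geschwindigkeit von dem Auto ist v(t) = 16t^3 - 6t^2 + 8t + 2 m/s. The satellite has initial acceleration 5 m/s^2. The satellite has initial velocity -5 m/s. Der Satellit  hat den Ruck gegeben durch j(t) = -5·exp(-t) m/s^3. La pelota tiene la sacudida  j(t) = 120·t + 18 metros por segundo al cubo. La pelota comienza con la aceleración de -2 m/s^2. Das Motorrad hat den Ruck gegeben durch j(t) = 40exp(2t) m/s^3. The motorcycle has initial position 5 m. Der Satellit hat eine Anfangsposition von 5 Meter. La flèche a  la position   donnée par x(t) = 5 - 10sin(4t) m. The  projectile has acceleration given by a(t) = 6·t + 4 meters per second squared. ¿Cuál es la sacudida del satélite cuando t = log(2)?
Tenemos la sacudida j(t) = -5·exp(-t). Sustituyendo t = log(2): j(log(2)) = -5/2.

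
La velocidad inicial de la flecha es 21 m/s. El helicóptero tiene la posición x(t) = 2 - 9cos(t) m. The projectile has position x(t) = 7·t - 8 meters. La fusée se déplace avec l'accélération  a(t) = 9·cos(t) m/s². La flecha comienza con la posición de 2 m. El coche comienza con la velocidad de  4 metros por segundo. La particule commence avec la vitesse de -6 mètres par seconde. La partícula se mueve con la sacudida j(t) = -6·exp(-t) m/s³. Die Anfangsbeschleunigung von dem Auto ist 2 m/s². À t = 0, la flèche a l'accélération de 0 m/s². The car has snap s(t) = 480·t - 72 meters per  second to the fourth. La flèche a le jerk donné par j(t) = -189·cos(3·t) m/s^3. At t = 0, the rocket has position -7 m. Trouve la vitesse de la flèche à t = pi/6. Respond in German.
Ausgehend von dem Ruck j(t) = -189·cos(3·t), nehmen wir 2 Stammfunktionen. Durch Integration von dem Ruck und Verwendung der Anfangsbedingung a(0) = 0, erhalten wir a(t) = -63·sin(3·t). Durch Integration von der Beschleunigung und Verwendung der Anfangsbedingung v(0) = 21, erhalten wir v(t) = 21·cos(3·t). Mit v(t) = 21·cos(3·t) und Einsetzen von t = pi/6, finden wir v = 0.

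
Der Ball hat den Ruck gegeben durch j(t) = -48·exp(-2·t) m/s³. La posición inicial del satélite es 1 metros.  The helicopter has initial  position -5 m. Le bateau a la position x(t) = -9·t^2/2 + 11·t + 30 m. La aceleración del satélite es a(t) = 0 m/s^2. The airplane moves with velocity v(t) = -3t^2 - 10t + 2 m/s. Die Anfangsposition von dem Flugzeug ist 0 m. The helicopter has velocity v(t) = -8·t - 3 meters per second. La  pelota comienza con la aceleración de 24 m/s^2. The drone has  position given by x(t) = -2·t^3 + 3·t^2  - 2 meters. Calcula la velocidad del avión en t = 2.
De la ecuación de la velocidad v(t) = -3·t^2 - 10·t + 2, sustituimos t = 2 para obtener v = -30.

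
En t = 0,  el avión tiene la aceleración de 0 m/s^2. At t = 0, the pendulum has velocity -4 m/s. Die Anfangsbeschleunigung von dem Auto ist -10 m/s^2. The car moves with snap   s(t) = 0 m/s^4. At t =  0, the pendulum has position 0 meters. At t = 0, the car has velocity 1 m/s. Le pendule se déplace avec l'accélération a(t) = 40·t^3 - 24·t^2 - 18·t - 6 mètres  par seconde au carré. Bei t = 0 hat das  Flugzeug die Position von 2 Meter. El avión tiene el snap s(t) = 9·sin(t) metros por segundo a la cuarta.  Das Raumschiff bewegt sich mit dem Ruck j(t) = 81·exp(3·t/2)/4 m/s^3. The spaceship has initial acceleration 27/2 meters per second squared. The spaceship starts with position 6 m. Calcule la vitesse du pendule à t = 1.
Nous devons intégrer notre équation de l'accélération a(t) = 40·t^3 - 24·t^2 - 18·t - 6 1 fois. En intégrant l'accélération et en utilisant la condition initiale v(0) = -4, nous obtenons v(t) = 10·t^4 - 8·t^3 - 9·t^2 - 6·t - 4. En utilisant v(t) = 10·t^4 - 8·t^3 - 9·t^2 - 6·t - 4 et en substituant t = 1, nous trouvons v = -17.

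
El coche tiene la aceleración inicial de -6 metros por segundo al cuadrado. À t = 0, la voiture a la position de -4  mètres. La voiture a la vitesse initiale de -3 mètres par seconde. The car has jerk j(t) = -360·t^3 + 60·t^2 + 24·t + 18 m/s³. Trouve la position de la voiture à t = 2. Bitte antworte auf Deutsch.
Ausgehend von dem Ruck j(t) = -360·t^3 + 60·t^2 + 24·t + 18, nehmen wir 3 Stammfunktionen. Mit ∫j(t)dt und Anwendung von a(0) = -6, finden wir a(t) = -90·t^4 + 20·t^3 + 12·t^2 + 18·t - 6. Die Stammfunktion von der Beschleunigung ist die Geschwindigkeit. Mit v(0) = -3 erhalten wir v(t) = -18·t^5 + 5·t^4 + 4·t^3 + 9·t^2 - 6·t - 3. Mit ∫v(t)dt und Anwendung von x(0) = -4, finden wir x(t) = -3·t^6 + t^5 + t^4 + 3·t^3 - 3·t^2 - 3·t - 4. Wir haben die Position x(t) = -3·t^6 + t^5 + t^4 + 3·t^3 - 3·t^2 - 3·t - 4. Durch Einsetzen von t = 2: x(2) = -142.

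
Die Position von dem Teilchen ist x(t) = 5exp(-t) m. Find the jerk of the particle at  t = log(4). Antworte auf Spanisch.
Debemos derivar nuestra ecuación de la posición x(t) = 5·exp(-t) 3 veces. Derivando la posición, obtenemos la velocidad: v(t) = -5·exp(-t). Derivando la velocidad, obtenemos la aceleración: a(t) = 5·exp(-t). Derivando la aceleración, obtenemos la sacudida: j(t) = -5·exp(-t). De la ecuación de la sacudida j(t) = -5·exp(-t), sustituimos t = log(4) para obtener j = -5/4.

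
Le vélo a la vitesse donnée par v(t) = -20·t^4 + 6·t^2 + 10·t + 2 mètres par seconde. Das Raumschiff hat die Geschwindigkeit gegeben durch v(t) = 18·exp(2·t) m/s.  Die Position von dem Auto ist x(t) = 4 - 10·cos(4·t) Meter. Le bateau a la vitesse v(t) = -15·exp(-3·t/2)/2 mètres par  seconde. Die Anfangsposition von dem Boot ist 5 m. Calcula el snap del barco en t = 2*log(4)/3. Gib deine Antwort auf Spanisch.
Partiendo de la velocidad v(t) = -15·exp(-3·t/2)/2, tomamos 3 derivadas. Tomando d/dt de v(t), encontramos a(t) = 45·exp(-3·t/2)/4. Derivando la aceleración, obtenemos la sacudida: j(t) = -135·exp(-3·t/2)/8. Tomando d/dt de j(t), encontramos s(t) = 405·exp(-3·t/2)/16. Tenemos el snap s(t) = 405·exp(-3·t/2)/16. Sustituyendo t = 2*log(4)/3: s(2*log(4)/3) = 405/64.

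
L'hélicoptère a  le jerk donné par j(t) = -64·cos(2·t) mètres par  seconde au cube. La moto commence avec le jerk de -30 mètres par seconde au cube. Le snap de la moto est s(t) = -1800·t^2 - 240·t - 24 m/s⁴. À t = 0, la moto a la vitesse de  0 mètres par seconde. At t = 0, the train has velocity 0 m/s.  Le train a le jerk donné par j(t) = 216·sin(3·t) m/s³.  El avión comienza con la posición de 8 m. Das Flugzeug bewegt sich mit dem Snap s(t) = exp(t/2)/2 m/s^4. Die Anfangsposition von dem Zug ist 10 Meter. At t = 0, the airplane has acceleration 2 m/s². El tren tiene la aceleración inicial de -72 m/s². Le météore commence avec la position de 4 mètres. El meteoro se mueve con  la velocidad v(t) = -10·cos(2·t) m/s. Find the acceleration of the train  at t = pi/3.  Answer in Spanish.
Partiendo de la sacudida j(t) = 216·sin(3·t), tomamos 1 antiderivada. Tomando ∫j(t)dt y aplicando a(0) = -72, encontramos a(t) = -72·cos(3·t). Tenemos la aceleración a(t) = -72·cos(3·t). Sustituyendo t = pi/3: a(pi/3) = 72.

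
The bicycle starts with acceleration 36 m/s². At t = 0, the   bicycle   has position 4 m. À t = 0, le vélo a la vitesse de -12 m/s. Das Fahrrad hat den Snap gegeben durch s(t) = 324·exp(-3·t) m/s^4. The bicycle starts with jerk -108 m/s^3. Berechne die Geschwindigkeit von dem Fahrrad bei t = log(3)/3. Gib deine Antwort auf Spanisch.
Para resolver esto, necesitamos tomar 3 integrales de nuestra ecuación del snap s(t) = 324·exp(-3·t). Tomando ∫s(t)dt y aplicando j(0) = -108, encontramos j(t) = -108·exp(-3·t). La integral de la sacudida es la aceleración. Usando a(0) = 36, obtenemos a(t) = 36·exp(-3·t). La antiderivada de la aceleración es la velocidad. Usando v(0) = -12, obtenemos v(t) = -12·exp(-3·t). Usando v(t) = -12·exp(-3·t) y sustituyendo t = log(3)/3, encontramos v = -4.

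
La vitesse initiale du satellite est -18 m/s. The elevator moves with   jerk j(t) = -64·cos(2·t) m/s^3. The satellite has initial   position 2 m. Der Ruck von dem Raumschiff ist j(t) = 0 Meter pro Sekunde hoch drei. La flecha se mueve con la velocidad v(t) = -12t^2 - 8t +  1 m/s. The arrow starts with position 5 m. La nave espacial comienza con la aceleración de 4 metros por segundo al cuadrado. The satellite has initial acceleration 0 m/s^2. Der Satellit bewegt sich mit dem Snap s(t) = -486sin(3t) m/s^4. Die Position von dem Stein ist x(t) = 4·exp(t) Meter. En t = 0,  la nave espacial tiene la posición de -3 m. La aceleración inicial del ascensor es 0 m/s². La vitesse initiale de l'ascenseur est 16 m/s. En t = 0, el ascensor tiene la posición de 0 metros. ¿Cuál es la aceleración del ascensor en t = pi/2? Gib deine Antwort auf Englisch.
To solve this, we need to take 1 integral of our jerk equation j(t) = -64·cos(2·t). The integral of jerk, with a(0) = 0, gives acceleration: a(t) = -32·sin(2·t). From the given acceleration equation a(t) = -32·sin(2·t), we substitute t = pi/2 to get a = 0.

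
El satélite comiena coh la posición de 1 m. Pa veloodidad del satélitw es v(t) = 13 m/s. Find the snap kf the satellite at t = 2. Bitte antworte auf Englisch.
We must differentiate our velocity equation v(t) = 13 3 times. Taking d/dt of v(t), we find a(t) = 0. Differentiating acceleration, we get jerk: j(t) = 0. Taking d/dt of j(t), we find s(t) = 0. Using s(t) = 0 and substituting t = 2, we find s = 0.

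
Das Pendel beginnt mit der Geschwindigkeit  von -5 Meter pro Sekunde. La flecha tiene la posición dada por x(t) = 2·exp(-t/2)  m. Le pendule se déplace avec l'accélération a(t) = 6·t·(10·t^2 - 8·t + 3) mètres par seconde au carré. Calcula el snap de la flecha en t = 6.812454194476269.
Debemos derivar nuestra ecuación de la posición x(t) = 2·exp(-t/2) 4 veces. La derivada de la posición da la velocidad: v(t) = -exp(-t/2). Tomando d/dt de v(t), encontramos a(t) = exp(-t/2)/2. Derivando la aceleración, obtenemos la sacudida: j(t) = -exp(-t/2)/4. Derivando la sacudida, obtenemos el snap: s(t) = exp(-t/2)/8. Usando s(t) = exp(-t/2)/8 y sustituyendo t = 6.812454194476269, encontramos s = 0.00414576213442941.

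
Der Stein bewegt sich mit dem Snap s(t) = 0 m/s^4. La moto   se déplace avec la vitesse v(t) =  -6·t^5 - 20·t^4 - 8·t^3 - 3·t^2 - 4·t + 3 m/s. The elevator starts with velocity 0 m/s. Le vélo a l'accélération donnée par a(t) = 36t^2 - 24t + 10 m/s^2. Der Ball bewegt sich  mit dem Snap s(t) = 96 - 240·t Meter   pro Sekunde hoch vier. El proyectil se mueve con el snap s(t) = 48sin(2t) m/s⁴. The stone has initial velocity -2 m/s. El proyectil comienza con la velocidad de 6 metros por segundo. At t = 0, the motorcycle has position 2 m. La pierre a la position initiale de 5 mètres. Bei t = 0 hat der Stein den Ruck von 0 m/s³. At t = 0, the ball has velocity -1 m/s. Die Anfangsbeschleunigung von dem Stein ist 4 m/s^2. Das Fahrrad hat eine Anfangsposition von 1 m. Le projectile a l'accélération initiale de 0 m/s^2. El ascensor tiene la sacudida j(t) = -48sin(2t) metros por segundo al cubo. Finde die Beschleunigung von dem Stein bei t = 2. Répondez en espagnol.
Necesitamos integrar nuestra ecuación del snap s(t) = 0 2 veces. Tomando ∫s(t)dt y aplicando j(0) = 0, encontramos j(t) = 0. La integral de la sacudida, con a(0) = 4, da la aceleración: a(t) = 4. Usando a(t) = 4 y sustituyendo t = 2, encontramos a = 4.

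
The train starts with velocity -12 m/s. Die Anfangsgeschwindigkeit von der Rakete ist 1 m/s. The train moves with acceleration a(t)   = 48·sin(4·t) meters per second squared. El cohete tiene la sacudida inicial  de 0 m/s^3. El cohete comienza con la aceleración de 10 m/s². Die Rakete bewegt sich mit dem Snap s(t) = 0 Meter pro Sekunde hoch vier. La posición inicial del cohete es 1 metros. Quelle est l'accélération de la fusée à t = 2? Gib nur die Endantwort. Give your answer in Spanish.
En t = 2, a = 10.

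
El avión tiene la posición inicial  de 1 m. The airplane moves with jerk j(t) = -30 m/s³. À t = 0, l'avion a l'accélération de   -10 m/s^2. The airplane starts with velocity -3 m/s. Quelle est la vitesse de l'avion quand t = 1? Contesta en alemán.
Wir müssen unsere Gleichung für den Ruck j(t) = -30 2-mal integrieren. Mit ∫j(t)dt und Anwendung von a(0) = -10, finden wir a(t) = -30·t - 10. Die Stammfunktion von der Beschleunigung, mit v(0) = -3, ergibt die Geschwindigkeit: v(t) = -15·t^2 - 10·t - 3. Aus der Gleichung für die Geschwindigkeit v(t) = -15·t^2 - 10·t - 3, setzen wir t = 1 ein und erhalten v = -28.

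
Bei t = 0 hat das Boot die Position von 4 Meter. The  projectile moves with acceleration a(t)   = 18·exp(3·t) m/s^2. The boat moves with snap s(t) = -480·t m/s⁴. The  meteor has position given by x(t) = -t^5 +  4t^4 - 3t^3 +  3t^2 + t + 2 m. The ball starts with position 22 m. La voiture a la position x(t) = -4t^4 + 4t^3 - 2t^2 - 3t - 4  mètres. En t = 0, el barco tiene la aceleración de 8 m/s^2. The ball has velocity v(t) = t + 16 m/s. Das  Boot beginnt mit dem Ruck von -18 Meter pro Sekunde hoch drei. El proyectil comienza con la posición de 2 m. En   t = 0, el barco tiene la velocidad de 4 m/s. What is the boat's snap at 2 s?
From the given snap equation s(t) = -480·t, we substitute t = 2 to get s = -960.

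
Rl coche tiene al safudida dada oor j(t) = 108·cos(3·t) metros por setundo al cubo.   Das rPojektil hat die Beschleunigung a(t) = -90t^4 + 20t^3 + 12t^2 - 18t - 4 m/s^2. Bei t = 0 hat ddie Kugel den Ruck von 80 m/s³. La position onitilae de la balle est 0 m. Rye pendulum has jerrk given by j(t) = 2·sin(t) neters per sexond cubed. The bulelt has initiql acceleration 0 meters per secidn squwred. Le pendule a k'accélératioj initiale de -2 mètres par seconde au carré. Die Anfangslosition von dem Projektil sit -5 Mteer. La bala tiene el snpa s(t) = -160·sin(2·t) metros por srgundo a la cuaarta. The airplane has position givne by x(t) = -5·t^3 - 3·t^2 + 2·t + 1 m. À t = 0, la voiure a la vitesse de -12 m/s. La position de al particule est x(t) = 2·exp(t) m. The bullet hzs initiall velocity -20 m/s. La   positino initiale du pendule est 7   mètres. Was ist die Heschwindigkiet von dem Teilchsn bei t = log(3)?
Wir müssen unsere Gleichung für die Position x(t) = 2·exp(t) 1-mal ableiten. Mit d/dt von x(t) finden wir v(t) = 2·exp(t). Aus der Gleichung für die Geschwindigkeit v(t) = 2·exp(t), setzen wir t = log(3) ein und erhalten v = 6.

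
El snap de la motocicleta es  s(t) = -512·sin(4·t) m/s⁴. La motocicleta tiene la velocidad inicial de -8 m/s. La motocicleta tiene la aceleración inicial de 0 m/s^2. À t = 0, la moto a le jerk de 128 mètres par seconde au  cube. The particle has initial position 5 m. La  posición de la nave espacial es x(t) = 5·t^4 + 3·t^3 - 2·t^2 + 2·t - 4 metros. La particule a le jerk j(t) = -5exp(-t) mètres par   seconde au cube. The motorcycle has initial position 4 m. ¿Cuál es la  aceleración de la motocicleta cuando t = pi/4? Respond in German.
Wir müssen unsere Gleichung für den Snap s(t) = -512·sin(4·t) 2-mal integrieren. Mit ∫s(t)dt und Anwendung von j(0) = 128, finden wir j(t) = 128·cos(4·t). Die Stammfunktion von dem Ruck ist die Beschleunigung. Mit a(0) = 0 erhalten wir a(t) = 32·sin(4·t). Mit a(t) = 32·sin(4·t) und Einsetzen von t = pi/4, finden wir a = 0.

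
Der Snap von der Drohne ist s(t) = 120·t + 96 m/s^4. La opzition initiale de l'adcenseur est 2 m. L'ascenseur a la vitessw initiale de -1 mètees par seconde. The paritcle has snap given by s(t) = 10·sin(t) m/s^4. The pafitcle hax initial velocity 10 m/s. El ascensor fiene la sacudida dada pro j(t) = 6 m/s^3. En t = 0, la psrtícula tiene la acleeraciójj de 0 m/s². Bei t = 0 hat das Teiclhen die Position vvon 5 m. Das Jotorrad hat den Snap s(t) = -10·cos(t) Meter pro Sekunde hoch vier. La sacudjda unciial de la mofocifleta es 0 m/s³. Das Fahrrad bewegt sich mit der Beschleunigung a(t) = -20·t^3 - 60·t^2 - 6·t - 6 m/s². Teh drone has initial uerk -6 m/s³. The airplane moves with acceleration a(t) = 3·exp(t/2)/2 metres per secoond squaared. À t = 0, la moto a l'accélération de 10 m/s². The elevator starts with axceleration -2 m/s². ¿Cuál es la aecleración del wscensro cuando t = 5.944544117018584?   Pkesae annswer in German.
Ausgehend von dem Ruck j(t) = 6, nehmen wir 1 Integral. Durch Integration von dem Ruck und Verwendung der Anfangsbedingung a(0) = -2, erhalten wir a(t) = 6·t - 2. Wir haben die Beschleunigung a(t) = 6·t - 2. Durch Einsetzen von t = 5.944544117018584: a(5.944544117018584) = 33.6672647021115.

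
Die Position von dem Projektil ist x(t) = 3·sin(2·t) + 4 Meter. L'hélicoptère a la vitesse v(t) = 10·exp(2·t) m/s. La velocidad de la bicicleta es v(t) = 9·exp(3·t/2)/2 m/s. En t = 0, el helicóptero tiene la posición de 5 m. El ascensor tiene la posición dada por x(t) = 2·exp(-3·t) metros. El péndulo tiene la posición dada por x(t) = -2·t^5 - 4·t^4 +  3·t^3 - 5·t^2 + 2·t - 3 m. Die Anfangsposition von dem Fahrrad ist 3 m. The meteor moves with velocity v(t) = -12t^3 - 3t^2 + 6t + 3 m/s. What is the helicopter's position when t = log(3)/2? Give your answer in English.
To solve this, we need to take 1 antiderivative of our velocity equation v(t) = 10·exp(2·t). The antiderivative of velocity is position. Using x(0) = 5, we get x(t) = 5·exp(2·t). Using x(t) = 5·exp(2·t) and substituting t = log(3)/2, we find x = 15.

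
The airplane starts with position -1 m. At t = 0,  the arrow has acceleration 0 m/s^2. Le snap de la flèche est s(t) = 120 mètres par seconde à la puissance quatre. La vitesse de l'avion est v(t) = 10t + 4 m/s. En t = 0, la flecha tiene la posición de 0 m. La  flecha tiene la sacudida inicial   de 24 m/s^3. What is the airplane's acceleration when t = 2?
We must differentiate our velocity equation v(t) = 10·t + 4 1 time. Differentiating velocity, we get acceleration: a(t) = 10. From the given acceleration equation a(t) = 10, we substitute t = 2 to get a = 10.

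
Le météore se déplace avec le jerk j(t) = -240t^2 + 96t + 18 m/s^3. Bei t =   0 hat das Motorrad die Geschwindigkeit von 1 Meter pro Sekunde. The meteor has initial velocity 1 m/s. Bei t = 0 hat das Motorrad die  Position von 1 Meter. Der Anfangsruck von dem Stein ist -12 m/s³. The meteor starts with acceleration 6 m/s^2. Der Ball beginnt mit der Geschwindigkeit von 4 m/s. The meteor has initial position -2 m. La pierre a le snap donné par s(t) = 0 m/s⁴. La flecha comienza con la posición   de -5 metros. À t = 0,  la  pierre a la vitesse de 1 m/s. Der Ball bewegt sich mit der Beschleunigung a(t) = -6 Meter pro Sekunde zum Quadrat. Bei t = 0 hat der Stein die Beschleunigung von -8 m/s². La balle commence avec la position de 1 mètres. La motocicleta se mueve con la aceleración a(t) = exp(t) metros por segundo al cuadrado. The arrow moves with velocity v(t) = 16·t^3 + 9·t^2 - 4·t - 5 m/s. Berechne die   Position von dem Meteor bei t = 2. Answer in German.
Ausgehend von dem Ruck j(t) = -240·t^2 + 96·t + 18, nehmen wir 3 Integrale. Mit ∫j(t)dt und Anwendung von a(0) = 6, finden wir a(t) = -80·t^3 + 48·t^2 + 18·t + 6. Durch Integration von der Beschleunigung und Verwendung der Anfangsbedingung v(0) = 1, erhalten wir v(t) = -20·t^4 + 16·t^3 + 9·t^2 + 6·t + 1. Mit ∫v(t)dt und Anwendung von x(0) = -2, finden wir x(t) = -4·t^5 + 4·t^4 + 3·t^3 + 3·t^2 + t - 2. Aus der Gleichung für die Position x(t) = -4·t^5 + 4·t^4 + 3·t^3 + 3·t^2 + t - 2, setzen wir t = 2 ein und erhalten x = -28.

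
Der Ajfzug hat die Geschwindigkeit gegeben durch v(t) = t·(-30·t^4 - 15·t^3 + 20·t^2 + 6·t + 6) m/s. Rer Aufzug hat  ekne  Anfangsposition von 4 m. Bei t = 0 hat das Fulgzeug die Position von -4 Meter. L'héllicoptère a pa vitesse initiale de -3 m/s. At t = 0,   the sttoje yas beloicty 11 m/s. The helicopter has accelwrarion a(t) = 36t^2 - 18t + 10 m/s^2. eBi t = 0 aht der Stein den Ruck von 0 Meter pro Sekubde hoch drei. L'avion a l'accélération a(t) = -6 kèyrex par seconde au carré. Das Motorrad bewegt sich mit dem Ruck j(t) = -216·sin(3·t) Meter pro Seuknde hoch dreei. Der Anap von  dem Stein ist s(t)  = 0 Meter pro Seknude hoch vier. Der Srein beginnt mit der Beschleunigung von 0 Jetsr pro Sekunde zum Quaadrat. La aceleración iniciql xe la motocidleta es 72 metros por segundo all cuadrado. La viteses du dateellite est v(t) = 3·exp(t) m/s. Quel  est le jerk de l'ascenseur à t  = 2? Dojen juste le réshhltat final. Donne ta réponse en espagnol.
La respuesta es -5268.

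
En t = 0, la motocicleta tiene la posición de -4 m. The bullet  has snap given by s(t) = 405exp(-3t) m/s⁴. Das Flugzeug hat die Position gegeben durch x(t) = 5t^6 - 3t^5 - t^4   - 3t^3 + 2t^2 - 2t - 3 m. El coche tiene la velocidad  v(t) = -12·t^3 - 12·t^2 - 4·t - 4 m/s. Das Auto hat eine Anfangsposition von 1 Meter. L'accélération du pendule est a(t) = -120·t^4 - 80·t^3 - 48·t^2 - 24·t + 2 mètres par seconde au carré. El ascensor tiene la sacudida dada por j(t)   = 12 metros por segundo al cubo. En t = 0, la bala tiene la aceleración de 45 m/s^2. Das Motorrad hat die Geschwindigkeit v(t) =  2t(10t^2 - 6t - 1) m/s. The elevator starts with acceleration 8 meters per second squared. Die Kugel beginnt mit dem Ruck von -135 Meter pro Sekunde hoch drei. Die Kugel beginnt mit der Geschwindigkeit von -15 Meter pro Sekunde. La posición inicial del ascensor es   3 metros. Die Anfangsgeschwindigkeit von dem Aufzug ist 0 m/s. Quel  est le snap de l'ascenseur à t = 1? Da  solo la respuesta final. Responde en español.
s(1) = 0.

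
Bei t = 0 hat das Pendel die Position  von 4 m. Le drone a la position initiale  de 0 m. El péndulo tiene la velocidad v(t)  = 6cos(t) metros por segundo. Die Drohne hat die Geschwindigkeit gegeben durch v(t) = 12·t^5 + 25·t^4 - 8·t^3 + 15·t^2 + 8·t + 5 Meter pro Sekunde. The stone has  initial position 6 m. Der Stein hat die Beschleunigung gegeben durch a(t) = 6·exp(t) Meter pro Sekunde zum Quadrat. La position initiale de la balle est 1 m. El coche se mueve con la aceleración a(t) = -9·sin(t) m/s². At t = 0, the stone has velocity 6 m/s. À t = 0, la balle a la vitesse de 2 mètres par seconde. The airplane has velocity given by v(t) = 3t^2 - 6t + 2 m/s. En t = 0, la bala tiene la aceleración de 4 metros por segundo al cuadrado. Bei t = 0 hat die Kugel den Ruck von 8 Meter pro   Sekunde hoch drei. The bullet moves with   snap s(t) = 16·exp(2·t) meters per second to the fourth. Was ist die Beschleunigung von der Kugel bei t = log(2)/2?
Wir müssen die Stammfunktion unserer Gleichung für den Snap s(t) = 16·exp(2·t) 2-mal finden. Durch Integration von dem Snap und Verwendung der Anfangsbedingung j(0) = 8, erhalten wir j(t) = 8·exp(2·t). Mit ∫j(t)dt und Anwendung von a(0) = 4, finden wir a(t) = 4·exp(2·t). Aus der Gleichung für die Beschleunigung a(t) = 4·exp(2·t), setzen wir t = log(2)/2 ein und erhalten a = 8.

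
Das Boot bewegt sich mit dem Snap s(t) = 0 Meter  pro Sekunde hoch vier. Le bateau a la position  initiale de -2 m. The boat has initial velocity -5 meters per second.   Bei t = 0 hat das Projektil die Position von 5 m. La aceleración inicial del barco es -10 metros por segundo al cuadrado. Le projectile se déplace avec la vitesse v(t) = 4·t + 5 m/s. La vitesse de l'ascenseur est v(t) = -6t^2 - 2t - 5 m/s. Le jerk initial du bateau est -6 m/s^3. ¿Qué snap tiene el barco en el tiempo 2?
Usando s(t) = 0 y sustituyendo t = 2, encontramos s = 0.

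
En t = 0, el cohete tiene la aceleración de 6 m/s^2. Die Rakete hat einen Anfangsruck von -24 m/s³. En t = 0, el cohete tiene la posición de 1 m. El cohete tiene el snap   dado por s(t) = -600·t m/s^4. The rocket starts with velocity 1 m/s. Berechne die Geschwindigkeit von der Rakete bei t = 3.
Ausgehend von dem Snap s(t) = -600·t, nehmen wir 3 Integrale. Das Integral von dem Snap, mit j(0) = -24, ergibt den Ruck: j(t) = -300·t^2 - 24. Durch Integration von dem Ruck und Verwendung der Anfangsbedingung a(0) = 6, erhalten wir a(t) = -100·t^3 - 24·t + 6. Das Integral von der Beschleunigung, mit v(0) = 1, ergibt die Geschwindigkeit: v(t) = -25·t^4 - 12·t^2 + 6·t + 1. Mit v(t) = -25·t^4 - 12·t^2 + 6·t + 1 und Einsetzen von t = 3, finden wir v = -2114.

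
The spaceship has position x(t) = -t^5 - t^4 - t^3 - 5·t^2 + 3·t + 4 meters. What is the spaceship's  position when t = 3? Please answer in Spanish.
Usando x(t) = -t^5 - t^4 - t^3 - 5·t^2 + 3·t + 4 y sustituyendo t = 3, encontramos x = -383.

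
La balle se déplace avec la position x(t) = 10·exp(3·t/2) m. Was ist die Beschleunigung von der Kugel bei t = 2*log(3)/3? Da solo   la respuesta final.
Die Antwort ist 135/2.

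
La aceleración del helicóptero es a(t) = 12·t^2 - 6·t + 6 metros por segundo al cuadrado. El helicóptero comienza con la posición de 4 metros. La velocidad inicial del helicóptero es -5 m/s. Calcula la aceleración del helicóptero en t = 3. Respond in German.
Wir haben die Beschleunigung a(t) = 12·t^2 - 6·t + 6. Durch Einsetzen von t = 3: a(3) = 96.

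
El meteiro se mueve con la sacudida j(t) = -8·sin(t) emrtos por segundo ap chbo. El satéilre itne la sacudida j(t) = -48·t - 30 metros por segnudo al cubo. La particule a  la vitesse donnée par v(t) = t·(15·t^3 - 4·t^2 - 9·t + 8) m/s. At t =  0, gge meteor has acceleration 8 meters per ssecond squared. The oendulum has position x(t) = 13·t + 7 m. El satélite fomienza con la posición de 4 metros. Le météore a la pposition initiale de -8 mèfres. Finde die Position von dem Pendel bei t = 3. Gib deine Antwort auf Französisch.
En utilisant x(t) = 13·t + 7 et en substituant t = 3, nous trouvons x = 46.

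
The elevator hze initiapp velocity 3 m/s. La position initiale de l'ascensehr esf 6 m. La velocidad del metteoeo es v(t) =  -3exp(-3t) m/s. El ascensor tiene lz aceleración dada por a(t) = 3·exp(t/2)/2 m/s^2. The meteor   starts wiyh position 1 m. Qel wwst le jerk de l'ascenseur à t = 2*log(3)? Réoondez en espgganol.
Para resolver esto, necesitamos tomar 1 derivada de nuestra ecuación de la aceleración a(t) = 3·exp(t/2)/2. Derivando la aceleración, obtenemos la sacudida: j(t) = 3·exp(t/2)/4. Tenemos la sacudida j(t) = 3·exp(t/2)/4. Sustituyendo t = 2*log(3): j(2*log(3)) = 9/4.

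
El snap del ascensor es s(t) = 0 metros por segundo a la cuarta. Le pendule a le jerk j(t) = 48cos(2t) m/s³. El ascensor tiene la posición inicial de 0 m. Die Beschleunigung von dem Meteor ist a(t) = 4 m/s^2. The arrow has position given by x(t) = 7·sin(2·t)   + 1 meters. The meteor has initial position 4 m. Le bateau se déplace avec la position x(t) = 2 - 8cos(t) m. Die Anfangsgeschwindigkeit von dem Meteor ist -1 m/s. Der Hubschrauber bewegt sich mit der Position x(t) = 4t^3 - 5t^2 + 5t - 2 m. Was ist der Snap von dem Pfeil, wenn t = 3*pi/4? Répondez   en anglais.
Starting from position x(t) = 7·sin(2·t) + 1, we take 4 derivatives. Differentiating position, we get velocity: v(t) = 14·cos(2·t). The derivative of velocity gives acceleration: a(t) = -28·sin(2·t). Taking d/dt of a(t), we find j(t) = -56·cos(2·t). Differentiating jerk, we get snap: s(t) = 112·sin(2·t). Using s(t) = 112·sin(2·t) and substituting t = 3*pi/4, we find s = -112.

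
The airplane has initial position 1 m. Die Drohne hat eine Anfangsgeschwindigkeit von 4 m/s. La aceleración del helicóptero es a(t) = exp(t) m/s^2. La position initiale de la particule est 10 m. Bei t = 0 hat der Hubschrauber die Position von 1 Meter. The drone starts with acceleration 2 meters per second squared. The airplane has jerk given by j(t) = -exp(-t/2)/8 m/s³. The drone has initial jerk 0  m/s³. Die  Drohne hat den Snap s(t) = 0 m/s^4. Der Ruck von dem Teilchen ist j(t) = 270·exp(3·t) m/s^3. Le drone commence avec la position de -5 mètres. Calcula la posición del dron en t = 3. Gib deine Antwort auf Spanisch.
Debemos encontrar la integral de nuestra ecuación del snap s(t) = 0 4 veces. Tomando ∫s(t)dt y aplicando j(0) = 0, encontramos j(t) = 0. Tomando ∫j(t)dt y aplicando a(0) = 2, encontramos a(t) = 2. La antiderivada de la aceleración, con v(0) = 4, da la velocidad: v(t) = 2·t + 4. Integrando la velocidad y usando la condición inicial x(0) = -5, obtenemos x(t) = t^2 + 4·t - 5. Tenemos la posición x(t) = t^2 + 4·t - 5. Sustituyendo t = 3: x(3) = 16.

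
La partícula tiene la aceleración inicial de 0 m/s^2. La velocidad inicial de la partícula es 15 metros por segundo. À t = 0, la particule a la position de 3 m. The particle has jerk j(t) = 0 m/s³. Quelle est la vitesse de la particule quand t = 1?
Nous devons intégrer notre équation du jerk j(t) = 0 2 fois. En prenant ∫j(t)dt et en appliquant a(0) = 0, nous trouvons a(t) = 0. La primitive de l'accélération, avec v(0) = 15, donne la vitesse: v(t) = 15. Nous avons la vitesse v(t) = 15. En substituant t = 1: v(1) = 15.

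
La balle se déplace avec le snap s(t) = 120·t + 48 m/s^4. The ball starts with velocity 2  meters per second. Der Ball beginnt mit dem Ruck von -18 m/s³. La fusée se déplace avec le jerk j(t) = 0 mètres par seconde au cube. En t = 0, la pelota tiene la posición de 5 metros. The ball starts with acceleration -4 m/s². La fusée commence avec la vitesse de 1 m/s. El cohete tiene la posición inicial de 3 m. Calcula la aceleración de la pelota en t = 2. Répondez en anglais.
To solve this, we need to take 2 antiderivatives of our snap equation s(t) = 120·t + 48. Finding the antiderivative of s(t) and using j(0) = -18: j(t) = 60·t^2 + 48·t - 18. The integral of jerk is acceleration. Using a(0) = -4, we get a(t) = 20·t^3 + 24·t^2 - 18·t - 4. Using a(t) = 20·t^3 + 24·t^2 - 18·t - 4 and substituting t = 2, we find a = 216.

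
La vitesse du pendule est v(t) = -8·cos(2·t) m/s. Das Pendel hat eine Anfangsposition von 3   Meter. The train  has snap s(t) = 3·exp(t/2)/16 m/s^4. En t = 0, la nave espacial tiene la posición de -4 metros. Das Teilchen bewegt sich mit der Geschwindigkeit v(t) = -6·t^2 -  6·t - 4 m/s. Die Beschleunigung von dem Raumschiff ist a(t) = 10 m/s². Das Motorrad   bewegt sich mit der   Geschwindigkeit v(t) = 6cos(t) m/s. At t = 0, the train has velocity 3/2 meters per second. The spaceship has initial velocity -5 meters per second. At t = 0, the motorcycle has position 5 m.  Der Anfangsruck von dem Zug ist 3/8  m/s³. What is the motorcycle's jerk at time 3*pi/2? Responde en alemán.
Wir müssen unsere Gleichung für die Geschwindigkeit v(t) = 6·cos(t) 2-mal ableiten. Die Ableitung von der Geschwindigkeit ergibt die Beschleunigung: a(t) = -6·sin(t). Durch Ableiten von der Beschleunigung erhalten wir den Ruck: j(t) = -6·cos(t). Wir haben den Ruck j(t) = -6·cos(t). Durch Einsetzen von t = 3*pi/2: j(3*pi/2) = 0.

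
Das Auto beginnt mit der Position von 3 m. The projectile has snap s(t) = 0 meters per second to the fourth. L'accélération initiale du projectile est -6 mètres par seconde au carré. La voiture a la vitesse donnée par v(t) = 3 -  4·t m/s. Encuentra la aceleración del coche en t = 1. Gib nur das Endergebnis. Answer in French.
À t = 1, a = -4.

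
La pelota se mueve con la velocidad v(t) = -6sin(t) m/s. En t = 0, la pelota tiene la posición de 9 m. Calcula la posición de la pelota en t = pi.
Debemos encontrar la antiderivada de nuestra ecuación de la velocidad v(t) = -6·sin(t) 1 vez. La integral de la velocidad es la posición. Usando x(0) = 9, obtenemos x(t) = 6·cos(t) + 3. De la ecuación de la posición x(t) = 6·cos(t) + 3, sustituimos t = pi para obtener x = -3.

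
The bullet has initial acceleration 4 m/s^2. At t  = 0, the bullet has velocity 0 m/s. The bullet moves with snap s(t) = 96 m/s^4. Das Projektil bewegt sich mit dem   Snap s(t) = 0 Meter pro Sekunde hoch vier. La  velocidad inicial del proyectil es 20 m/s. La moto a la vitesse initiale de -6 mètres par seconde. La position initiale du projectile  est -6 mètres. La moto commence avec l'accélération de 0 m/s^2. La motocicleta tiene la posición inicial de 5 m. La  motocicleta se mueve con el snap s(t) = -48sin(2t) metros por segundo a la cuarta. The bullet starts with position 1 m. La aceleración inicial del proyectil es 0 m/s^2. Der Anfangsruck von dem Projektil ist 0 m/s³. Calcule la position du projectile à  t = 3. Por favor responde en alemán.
Um dies zu lösen, müssen wir 4 Integrale unserer Gleichung für den Snap s(t) = 0 finden. Durch Integration von dem Snap und Verwendung der Anfangsbedingung j(0) = 0, erhalten wir j(t) = 0. Das Integral von dem Ruck, mit a(0) = 0, ergibt die Beschleunigung: a(t) = 0. Das Integral von der Beschleunigung, mit v(0) = 20, ergibt die Geschwindigkeit: v(t) = 20. Die Stammfunktion von der Geschwindigkeit, mit x(0) = -6, ergibt die Position: x(t) = 20·t - 6. Mit x(t) = 20·t - 6 und Einsetzen von t = 3, finden wir x = 54.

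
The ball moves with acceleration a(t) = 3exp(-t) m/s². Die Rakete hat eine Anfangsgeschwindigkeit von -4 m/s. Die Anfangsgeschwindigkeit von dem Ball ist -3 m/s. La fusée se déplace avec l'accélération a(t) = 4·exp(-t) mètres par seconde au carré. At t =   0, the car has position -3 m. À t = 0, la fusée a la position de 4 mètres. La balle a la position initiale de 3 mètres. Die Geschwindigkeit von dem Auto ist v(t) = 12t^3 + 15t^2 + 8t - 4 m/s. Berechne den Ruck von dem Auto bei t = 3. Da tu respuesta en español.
Partiendo de la velocidad v(t) = 12·t^3 + 15·t^2 + 8·t - 4, tomamos 2 derivadas. Derivando la velocidad, obtenemos la aceleración: a(t) = 36·t^2 + 30·t + 8. Tomando d/dt de a(t), encontramos j(t) = 72·t + 30. De la ecuación de la sacudida j(t) = 72·t + 30, sustituimos t = 3 para obtener j = 246.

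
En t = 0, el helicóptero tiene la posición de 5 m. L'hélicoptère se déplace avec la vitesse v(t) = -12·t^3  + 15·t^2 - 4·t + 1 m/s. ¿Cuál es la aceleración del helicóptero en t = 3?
Debemos derivar nuestra ecuación de la velocidad v(t) = -12·t^3 + 15·t^2 - 4·t + 1 1 vez. Derivando la velocidad, obtenemos la aceleración: a(t) = -36·t^2 + 30·t - 4. Tenemos la aceleración a(t) = -36·t^2 + 30·t - 4. Sustituyendo t = 3: a(3) = -238.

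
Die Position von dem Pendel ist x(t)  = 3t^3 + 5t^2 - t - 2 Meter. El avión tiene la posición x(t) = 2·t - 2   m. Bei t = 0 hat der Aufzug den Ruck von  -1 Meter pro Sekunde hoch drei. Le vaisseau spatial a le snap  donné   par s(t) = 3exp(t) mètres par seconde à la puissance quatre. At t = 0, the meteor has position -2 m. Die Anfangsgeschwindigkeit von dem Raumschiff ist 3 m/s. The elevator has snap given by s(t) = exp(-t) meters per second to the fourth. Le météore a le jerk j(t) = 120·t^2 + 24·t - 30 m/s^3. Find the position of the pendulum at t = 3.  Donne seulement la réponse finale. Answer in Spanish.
En t = 3, x = 121.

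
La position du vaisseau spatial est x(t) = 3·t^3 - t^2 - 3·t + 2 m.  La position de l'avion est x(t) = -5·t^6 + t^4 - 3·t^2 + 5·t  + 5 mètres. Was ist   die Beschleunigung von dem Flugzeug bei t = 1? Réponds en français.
Nous devons dériver notre équation de la position x(t) = -5·t^6 + t^4 - 3·t^2 + 5·t + 5 2 fois. La dérivée de la position donne la vitesse: v(t) = -30·t^5 + 4·t^3 - 6·t + 5. En dérivant la vitesse, nous obtenons l'accélération: a(t) = -150·t^4 + 12·t^2 - 6. De l'équation de l'accélération a(t) = -150·t^4 + 12·t^2 - 6, nous substituons t = 1 pour obtenir a = -144.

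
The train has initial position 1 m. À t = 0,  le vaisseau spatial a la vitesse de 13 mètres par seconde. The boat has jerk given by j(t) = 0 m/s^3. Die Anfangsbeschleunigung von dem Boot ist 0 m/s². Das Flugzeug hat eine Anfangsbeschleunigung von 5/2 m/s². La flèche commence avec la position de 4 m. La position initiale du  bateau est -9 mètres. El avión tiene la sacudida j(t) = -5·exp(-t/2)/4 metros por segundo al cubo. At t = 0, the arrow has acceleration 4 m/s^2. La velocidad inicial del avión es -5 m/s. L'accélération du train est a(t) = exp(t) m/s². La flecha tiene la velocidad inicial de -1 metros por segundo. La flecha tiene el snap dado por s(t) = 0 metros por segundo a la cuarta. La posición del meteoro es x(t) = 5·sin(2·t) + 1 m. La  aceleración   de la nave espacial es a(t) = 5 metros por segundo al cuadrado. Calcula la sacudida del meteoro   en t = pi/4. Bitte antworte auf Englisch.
We must differentiate our position equation x(t) = 5·sin(2·t) + 1 3 times. The derivative of position gives velocity: v(t) = 10·cos(2·t). Taking d/dt of v(t), we find a(t) = -20·sin(2·t). Taking d/dt of a(t), we find j(t) = -40·cos(2·t). We have jerk j(t) = -40·cos(2·t). Substituting t = pi/4: j(pi/4) = 0.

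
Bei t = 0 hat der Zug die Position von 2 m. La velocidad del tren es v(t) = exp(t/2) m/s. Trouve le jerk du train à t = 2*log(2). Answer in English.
To solve this, we need to take 2 derivatives of our velocity equation v(t) = exp(t/2). The derivative of velocity gives acceleration: a(t) = exp(t/2)/2. The derivative of acceleration gives jerk: j(t) = exp(t/2)/4. We have jerk j(t) = exp(t/2)/4. Substituting t = 2*log(2): j(2*log(2)) = 1/2.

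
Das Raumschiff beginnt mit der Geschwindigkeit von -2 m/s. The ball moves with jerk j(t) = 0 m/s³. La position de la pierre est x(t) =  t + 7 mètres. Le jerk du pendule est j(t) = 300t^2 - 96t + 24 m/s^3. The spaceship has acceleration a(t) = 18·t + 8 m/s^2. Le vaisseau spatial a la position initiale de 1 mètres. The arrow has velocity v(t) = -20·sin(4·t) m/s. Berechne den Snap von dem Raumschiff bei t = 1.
Um dies zu lösen, müssen wir 2 Ableitungen unserer Gleichung für die Beschleunigung a(t) = 18·t + 8 nehmen. Mit d/dt von a(t) finden wir j(t) = 18. Die Ableitung von dem Ruck ergibt den Snap: s(t) = 0. Aus der Gleichung für den Snap s(t) = 0, setzen wir t = 1 ein und erhalten s = 0.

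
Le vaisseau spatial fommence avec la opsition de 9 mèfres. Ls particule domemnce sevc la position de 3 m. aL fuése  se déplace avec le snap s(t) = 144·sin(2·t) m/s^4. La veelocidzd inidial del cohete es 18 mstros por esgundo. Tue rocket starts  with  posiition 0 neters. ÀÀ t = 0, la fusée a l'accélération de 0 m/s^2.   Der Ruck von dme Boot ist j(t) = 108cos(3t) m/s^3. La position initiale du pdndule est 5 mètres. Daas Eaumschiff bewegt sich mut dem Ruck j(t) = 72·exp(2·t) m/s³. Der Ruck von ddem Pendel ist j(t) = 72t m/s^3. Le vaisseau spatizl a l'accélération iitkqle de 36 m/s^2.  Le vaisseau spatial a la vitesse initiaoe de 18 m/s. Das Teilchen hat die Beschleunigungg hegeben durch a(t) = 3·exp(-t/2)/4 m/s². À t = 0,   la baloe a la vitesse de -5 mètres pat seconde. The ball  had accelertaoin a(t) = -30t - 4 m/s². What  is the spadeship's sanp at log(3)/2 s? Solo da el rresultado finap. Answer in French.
s(log(3)/2) = 432.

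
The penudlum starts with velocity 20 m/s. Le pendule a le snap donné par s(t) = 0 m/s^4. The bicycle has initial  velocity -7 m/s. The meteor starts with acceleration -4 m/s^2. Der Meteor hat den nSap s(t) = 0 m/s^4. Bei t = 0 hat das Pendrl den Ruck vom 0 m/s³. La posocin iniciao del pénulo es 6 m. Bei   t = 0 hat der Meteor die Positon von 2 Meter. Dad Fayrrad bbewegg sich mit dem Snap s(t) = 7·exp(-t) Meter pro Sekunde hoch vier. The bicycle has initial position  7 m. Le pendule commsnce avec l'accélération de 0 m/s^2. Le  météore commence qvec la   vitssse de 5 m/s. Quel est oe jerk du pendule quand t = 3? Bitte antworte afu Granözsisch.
Nous devons trouver l'intégrale de notre équation du snap s(t) = 0 1 fois. La primitive du snap est le jerk. En utilisant j(0) = 0, nous obtenons j(t) = 0. Nous avons le jerk j(t) = 0. En substituant t = 3: j(3) = 0.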